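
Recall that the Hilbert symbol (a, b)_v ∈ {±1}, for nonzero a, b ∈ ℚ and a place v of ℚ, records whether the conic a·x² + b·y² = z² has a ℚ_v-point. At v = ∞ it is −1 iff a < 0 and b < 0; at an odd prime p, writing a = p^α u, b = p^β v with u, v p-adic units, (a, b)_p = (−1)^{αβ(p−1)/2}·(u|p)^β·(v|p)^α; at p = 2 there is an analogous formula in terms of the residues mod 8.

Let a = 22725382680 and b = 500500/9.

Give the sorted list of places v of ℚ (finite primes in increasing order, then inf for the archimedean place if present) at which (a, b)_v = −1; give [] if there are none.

Mod squares: a ≡ 70, b ≡ 5005. Check v ∈ {∞, 2, 3, 5, 7, 11, 13}.
v=3: a=3^4·(≡1), b=3^-2·(≡1) mod 3; (1|3)=+1, (1|3)=+1; (−1)^{4·-2·1}·(+1)^-2·(+1)^4 = +1.
v=11: a=11^2·(≡4), b=11^1·(≡9) mod 11; (4|11)=+1, (9|11)=+1; (−1)^{2·1·5}·(+1)^1·(+1)^2 = +1.
v=2: v_2(a)=3, v_2(b)=2; units ≡ 3, 5 (mod 8); ε·ε+αω+βω = 1·0+3·1+2·1 ≡ 1  ⇒  (a,b)_2 = -1.
v=∞: 70 > 0 and 5005 > 0  ⇒  (a,b)_∞ = +1.
v=7: a=7^3·(≡5), b=7^1·(≡1) mod 7; (5|7)=-1, (1|7)=+1; (−1)^{3·1·3}·(-1)^1·(+1)^3 = +1.
v=13: a=13^2·(≡8), b=13^1·(≡8) mod 13; (8|13)=-1, (8|13)=-1; (−1)^{2·1·6}·(-1)^1·(-1)^2 = -1.
v=5: a=5^1·(≡1), b=5^3·(≡1) mod 5; (1|5)=+1, (1|5)=+1; (−1)^{1·3·2}·(+1)^3·(+1)^1 = +1.
|Ram(70, 5005)| = 2, even; anisotropic at {2, 13}.

[2, 13]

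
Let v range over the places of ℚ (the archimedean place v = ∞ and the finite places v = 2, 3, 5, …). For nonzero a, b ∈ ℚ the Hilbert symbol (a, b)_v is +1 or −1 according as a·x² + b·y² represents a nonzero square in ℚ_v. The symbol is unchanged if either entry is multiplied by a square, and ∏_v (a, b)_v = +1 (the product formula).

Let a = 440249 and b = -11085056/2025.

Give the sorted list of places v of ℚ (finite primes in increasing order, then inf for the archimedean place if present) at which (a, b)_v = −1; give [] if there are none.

[47, 53]

(a, b) ≡ (440249, -43301) mod (ℚ^×)²; places V = {2, 3, 5, 17, 19, 29, 43, 47, 53, ∞}.
(a,b)_43: α=0, u≡15; β=1, v≡9 (mod 43); (15|43)=+1, (9|43)=+1; sign (−1)^0·+1^1·+1^0 = +1.
(a,b)_29: α=1, u≡14; β=0, v≡25 (mod 29); (14|29)=-1, (25|29)=+1; sign (−1)^0·-1^0·+1^1 = +1.
(a,b)_3: α=0, u≡2; β=-4, v≡1 (mod 3); (2|3)=-1, (1|3)=+1; sign (−1)^0·-1^-4·+1^0 = +1.
(a,b)_∞: sgn(440249)=+, sgn(-43301)=−, so +1.
(a,b)_47: α=1, u≡14; β=0, v≡44 (mod 47); (14|47)=+1, (44|47)=-1; sign (−1)^0·+1^0·-1^1 = -1.
(a,b)_17: α=1, u≡6; β=0, v≡16 (mod 17); (6|17)=-1, (16|17)=+1; sign (−1)^0·-1^0·+1^1 = +1.
(a,b)_19: α=1, u≡10; β=1, v≡6 (mod 19); (10|19)=-1, (6|19)=+1; sign (−1)^1·-1^1·+1^1 = +1.
(a,b)_5: α=0, u≡4; β=-2, v≡4 (mod 5); (4|5)=+1, (4|5)=+1; sign (−1)^0·+1^-2·+1^0 = +1.
(a,b)_53: α=0, u≡31; β=1, v≡18 (mod 53); (31|53)=-1, (18|53)=-1; sign (−1)^0·-1^1·-1^0 = -1.
(a,b)_2: α=0, β=8; u≡1, v≡3 (mod 8); ε(u)ε(v)=0·1, αω(v)=0·1, βω(u)=8·0; sum ≡ 0  ⇒  +1.
(440249, -43301 / ℚ) ramifies at {47, 53}: a division algebra.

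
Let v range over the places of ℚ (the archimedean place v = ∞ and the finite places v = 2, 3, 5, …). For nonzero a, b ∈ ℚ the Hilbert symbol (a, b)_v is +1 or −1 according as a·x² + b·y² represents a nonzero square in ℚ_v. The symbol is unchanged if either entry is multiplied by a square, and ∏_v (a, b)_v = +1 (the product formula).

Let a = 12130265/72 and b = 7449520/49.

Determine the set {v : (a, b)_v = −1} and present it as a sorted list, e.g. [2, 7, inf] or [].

(a, b) ≡ (24260530, 2755) mod (ℚ^×)²; places V = {2, 3, 5, 7, 13, 17, 19, 29, 37, ∞}.
(a,b)_7: α=1, u≡5; β=-2, v≡1 (mod 7); (5|7)=-1, (1|7)=+1; sign (−1)^0·-1^-2·+1^1 = +1.
(a,b)_∞: sgn(24260530)=+, sgn(2755)=+, so +1.
(a,b)_2: α=-3, β=4; u≡1, v≡3 (mod 8); ε(u)ε(v)=0·1, αω(v)=-3·1, βω(u)=4·0; sum ≡ 1  ⇒  -1.
(a,b)_5: α=1, u≡4; β=1, v≡1 (mod 5); (4|5)=+1, (1|5)=+1; sign (−1)^0·+1^1·+1^1 = +1.
(a,b)_3: α=-2, u≡1; β=0, v≡1 (mod 3); (1|3)=+1, (1|3)=+1; sign (−1)^0·+1^0·+1^-2 = +1.
(a,b)_19: α=1, u≡15; β=1, v≡10 (mod 19); (15|19)=-1, (10|19)=-1; sign (−1)^1·-1^1·-1^1 = -1.
(a,b)_37: α=1, u≡6; β=0, v≡32 (mod 37); (6|37)=-1, (32|37)=-1; sign (−1)^0·-1^0·-1^1 = -1.
(a,b)_29: α=1, u≡22; β=1, v≡26 (mod 29); (22|29)=+1, (26|29)=-1; sign (−1)^0·+1^1·-1^1 = -1.
(a,b)_17: α=1, u≡1; β=0, v≡8 (mod 17); (1|17)=+1, (8|17)=+1; sign (−1)^0·+1^0·+1^1 = +1.
(a,b)_13: α=0, u≡8; β=2, v≡1 (mod 13); (8|13)=-1, (1|13)=+1; sign (−1)^0·-1^2·+1^0 = +1.
|Ram(24260530, 2755)| = 4, even; anisotropic at {2, 19, 29, 37}.

[2, 19, 29, 37]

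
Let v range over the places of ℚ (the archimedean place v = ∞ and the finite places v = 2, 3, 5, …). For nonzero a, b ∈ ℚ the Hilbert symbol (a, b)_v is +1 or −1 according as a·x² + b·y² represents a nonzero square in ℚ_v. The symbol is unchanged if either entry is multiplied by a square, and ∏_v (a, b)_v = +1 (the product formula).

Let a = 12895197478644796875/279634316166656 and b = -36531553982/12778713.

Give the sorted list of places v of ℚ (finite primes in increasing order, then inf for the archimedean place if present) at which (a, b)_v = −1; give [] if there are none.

[17, 23]

(a, b) ≡ (249458, -10846) mod (ℚ^×)²; places V = {2, 3, 5, 7, 11, 17, 23, 29, 47, ∞}.
(a,b)_2: α=-9, β=1; u≡1, v≡1 (mod 8); ε(u)ε(v)=0·0, αω(v)=-9·0, βω(u)=1·0; sum ≡ 0  ⇒  +1.
(a,b)_29: α=1, u≡19; β=1, v≡18 (mod 29); (19|29)=-1, (18|29)=-1; sign (−1)^0·-1^1·-1^1 = +1.
(a,b)_23: α=3, u≡9; β=2, v≡22 (mod 23); (9|23)=+1, (22|23)=-1; sign (−1)^0·+1^2·-1^3 = -1.
(a,b)_∞: sgn(249458)=+, sgn(-10846)=−, so +1.
(a,b)_7: α=6, u≡5; β=2, v≡4 (mod 7); (5|7)=-1, (4|7)=+1; sign (−1)^0·-1^2·+1^6 = +1.
(a,b)_11: α=-3, u≡8; β=1, v≡4 (mod 11); (8|11)=-1, (4|11)=+1; sign (−1)^1·-1^1·+1^-3 = +1.
(a,b)_5: α=6, u≡2; β=0, v≡1 (mod 5); (2|5)=-1, (1|5)=+1; sign (−1)^0·-1^0·+1^6 = +1.
(a,b)_3: α=2, u≡2; β=-2, v≡2 (mod 3); (2|3)=-1, (2|3)=-1; sign (−1)^0·-1^-2·-1^2 = +1.
(a,b)_47: α=2, u≡30; β=2, v≡20 (mod 47); (30|47)=-1, (20|47)=-1; sign (−1)^0·-1^2·-1^2 = +1.
(a,b)_17: α=-7, u≡3; β=-5, v≡13 (mod 17); (3|17)=-1, (13|17)=+1; sign (−1)^0·-1^-5·+1^-7 = -1.
Ram(249458, -10846) = {17, 23}; no ℚ_17-point on the conic.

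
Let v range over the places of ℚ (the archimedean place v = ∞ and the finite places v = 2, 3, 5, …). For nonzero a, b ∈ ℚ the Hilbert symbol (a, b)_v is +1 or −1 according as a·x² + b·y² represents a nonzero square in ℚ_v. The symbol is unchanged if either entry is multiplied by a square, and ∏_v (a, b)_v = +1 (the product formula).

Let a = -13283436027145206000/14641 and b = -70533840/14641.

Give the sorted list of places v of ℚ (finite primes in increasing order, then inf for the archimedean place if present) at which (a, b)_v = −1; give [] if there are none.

Mod squares: a ≡ -29415, b ≡ -26085. Check v ∈ {∞, 2, 3, 5, 11, 13, 37, 47, 53}.
v=3: a=3^1·(≡2), b=3^1·(≡2) mod 3; (2|3)=-1, (2|3)=-1; (−1)^{1·1·1}·(-1)^1·(-1)^1 = -1.
v=∞: -29415 < 0 and -26085 < 0  ⇒  (a,b)_∞ = -1.
v=37: a=37^3·(≡13), b=37^1·(≡14) mod 37; (13|37)=-1, (14|37)=-1; (−1)^{3·1·18}·(-1)^1·(-1)^3 = +1.
v=13: a=13^2·(≡10), b=13^2·(≡6) mod 13; (10|13)=+1, (6|13)=-1; (−1)^{2·2·6}·(+1)^2·(-1)^2 = +1.
v=5: a=5^3·(≡2), b=5^1·(≡2) mod 5; (2|5)=-1, (2|5)=-1; (−1)^{3·1·2}·(-1)^1·(-1)^3 = +1.
v=53: a=53^1·(≡17), b=53^0·(≡36) mod 53; (17|53)=+1, (36|53)=+1; (−1)^{1·0·26}·(+1)^0·(+1)^1 = +1.
v=47: a=47^4·(≡1), b=47^1·(≡27) mod 47; (1|47)=+1, (27|47)=+1; (−1)^{4·1·23}·(+1)^1·(+1)^4 = +1.
v=11: a=11^-4·(≡10), b=11^-4·(≡8) mod 11; (10|11)=-1, (8|11)=-1; (−1)^{-4·-4·5}·(-1)^-4·(-1)^-4 = +1.
v=2: v_2(a)=4, v_2(b)=4; units ≡ 1, 3 (mod 8); ε·ε+αω+βω = 0·1+4·1+4·0 ≡ 0  ⇒  (a,b)_2 = +1.
|Ram(-29415, -26085)| = 2, even; anisotropic at {3, ∞}.

[3, inf]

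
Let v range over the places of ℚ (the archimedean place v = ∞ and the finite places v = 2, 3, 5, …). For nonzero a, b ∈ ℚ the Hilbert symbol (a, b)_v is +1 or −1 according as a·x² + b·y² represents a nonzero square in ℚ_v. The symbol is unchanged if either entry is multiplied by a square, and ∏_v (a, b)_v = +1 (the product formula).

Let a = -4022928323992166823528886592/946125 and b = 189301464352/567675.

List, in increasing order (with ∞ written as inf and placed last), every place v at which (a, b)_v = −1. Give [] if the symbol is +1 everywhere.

[2, 3, 7, 13]

Mod squares: a ≡ -385, b ≡ 6006. Check v ∈ {∞, 2, 3, 5, 7, 11, 13, 17, 29}.
v=29: a=29^-2·(≡12), b=29^-2·(≡21) mod 29; (12|29)=-1, (21|29)=-1; (−1)^{-2·-2·14}·(-1)^-2·(-1)^-2 = +1.
v=5: a=5^-3·(≡2), b=5^-2·(≡1) mod 5; (2|5)=-1, (1|5)=+1; (−1)^{-3·-2·2}·(-1)^-2·(+1)^-3 = +1.
v=3: a=3^-2·(≡2), b=3^-3·(≡1) mod 3; (2|3)=-1, (1|3)=+1; (−1)^{-2·-3·1}·(-1)^-3·(+1)^-2 = -1.
v=11: a=11^5·(≡4), b=11^3·(≡7) mod 11; (4|11)=+1, (7|11)=-1; (−1)^{5·3·5}·(+1)^3·(-1)^5 = +1.
v=7: a=7^3·(≡2), b=7^1·(≡2) mod 7; (2|7)=+1, (2|7)=+1; (−1)^{3·1·3}·(+1)^1·(+1)^3 = -1.
v=13: a=13^14·(≡6), b=13^3·(≡8) mod 13; (6|13)=-1, (8|13)=-1; (−1)^{14·3·6}·(-1)^3·(-1)^14 = -1.
v=2: v_2(a)=6, v_2(b)=5; units ≡ 7, 3 (mod 8); ε·ε+αω+βω = 1·1+6·1+5·0 ≡ 1  ⇒  (a,b)_2 = -1.
v=∞: -385 < 0 and 6006 > 0  ⇒  (a,b)_∞ = +1.
v=17: a=17^2·(≡12), b=17^2·(≡7) mod 17; (12|17)=-1, (7|17)=-1; (−1)^{2·2·8}·(-1)^2·(-1)^2 = +1.
(-385, 6006 / ℚ) ramifies at {2, 3, 7, 13}: a division algebra.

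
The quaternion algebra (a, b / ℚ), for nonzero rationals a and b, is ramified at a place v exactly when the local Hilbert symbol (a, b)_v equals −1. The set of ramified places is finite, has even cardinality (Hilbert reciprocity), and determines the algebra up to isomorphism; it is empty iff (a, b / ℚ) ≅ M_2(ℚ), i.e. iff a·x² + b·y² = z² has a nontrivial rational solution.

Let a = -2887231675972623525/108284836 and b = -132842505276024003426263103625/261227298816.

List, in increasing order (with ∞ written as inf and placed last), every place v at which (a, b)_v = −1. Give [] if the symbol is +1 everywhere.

[2, 3, 13, inf]

(a, b) ≡ (-21, -1105) mod (ℚ^×)²; places V = {2, 3, 5, 7, 11, 13, 17, 19, 23, 29, 43, ∞}.
(a,b)_43: α=-2, u≡30; β=0, v≡11 (mod 43); (30|43)=-1, (11|43)=+1; sign (−1)^0·-1^0·+1^-2 = +1.
(a,b)_13: α=2, u≡6; β=3, v≡7 (mod 13); (6|13)=-1, (7|13)=-1; sign (−1)^0·-1^3·-1^2 = -1.
(a,b)_17: α=2, u≡9; β=3, v≡10 (mod 17); (9|17)=+1, (10|17)=-1; sign (−1)^0·+1^3·-1^2 = +1.
(a,b)_3: α=3, u≡2; β=-2, v≡2 (mod 3); (2|3)=-1, (2|3)=-1; sign (−1)^0·-1^-2·-1^3 = -1.
(a,b)_2: α=-2, β=-14; u≡3, v≡7 (mod 8); ε(u)ε(v)=1·1, αω(v)=-2·0, βω(u)=-14·1; sum ≡ 1  ⇒  -1.
(a,b)_23: α=0, u≡13; β=2, v≡11 (mod 23); (13|23)=+1, (11|23)=-1; sign (−1)^0·+1^2·-1^0 = +1.
(a,b)_7: α=3, u≡2; β=4, v≡1 (mod 7); (2|7)=+1, (1|7)=+1; sign (−1)^0·+1^4·+1^3 = +1.
(a,b)_∞: sgn(-21)=−, sgn(-1105)=−, so -1.
(a,b)_29: α=4, u≡17; β=6, v≡12 (mod 29); (17|29)=-1, (12|29)=-1; sign (−1)^0·-1^6·-1^4 = +1.
(a,b)_19: α=2, u≡7; β=4, v≡11 (mod 19); (7|19)=+1, (11|19)=+1; sign (−1)^0·+1^4·+1^2 = +1.
(a,b)_11: α=-4, u≡1; β=-6, v≡6 (mod 11); (1|11)=+1, (6|11)=-1; sign (−1)^0·+1^-6·-1^-4 = +1.
(a,b)_5: α=2, u≡4; β=3, v≡1 (mod 5); (4|5)=+1, (1|5)=+1; sign (−1)^0·+1^3·+1^2 = +1.
Ram(-21, -1105) = {2, 3, 13, ∞}; no ℚ_2-point on the conic.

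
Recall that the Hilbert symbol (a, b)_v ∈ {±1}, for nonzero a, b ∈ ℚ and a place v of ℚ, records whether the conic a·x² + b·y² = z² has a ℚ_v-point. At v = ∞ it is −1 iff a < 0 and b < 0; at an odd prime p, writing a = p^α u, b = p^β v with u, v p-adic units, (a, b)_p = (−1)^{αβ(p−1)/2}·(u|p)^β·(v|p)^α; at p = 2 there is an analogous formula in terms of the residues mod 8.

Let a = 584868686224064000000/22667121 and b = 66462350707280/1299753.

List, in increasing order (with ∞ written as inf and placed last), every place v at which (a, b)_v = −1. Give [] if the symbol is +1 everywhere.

Mod squares: a ≡ 11, b ≡ 1365. Check v ∈ {∞, 2, 3, 5, 7, 11, 13, 23, 41, 43, 47}.
v=41: a=41^2·(≡30), b=41^2·(≡7) mod 41; (30|41)=-1, (7|41)=-1; (−1)^{2·2·20}·(-1)^2·(-1)^2 = +1.
v=5: a=5^6·(≡1), b=5^1·(≡2) mod 5; (1|5)=+1, (2|5)=-1; (−1)^{6·1·2}·(+1)^1·(-1)^6 = +1.
v=7: a=7^0·(≡4), b=7^-1·(≡6) mod 7; (4|7)=+1, (6|7)=-1; (−1)^{0·-1·3}·(+1)^-1·(-1)^0 = +1.
v=3: a=3^-4·(≡2), b=3^-3·(≡2) mod 3; (2|3)=-1, (2|3)=-1; (−1)^{-4·-3·1}·(-1)^-3·(-1)^-4 = -1.
v=2: v_2(a)=12, v_2(b)=4; units ≡ 3, 5 (mod 8); ε·ε+αω+βω = 1·0+12·1+4·1 ≡ 0  ⇒  (a,b)_2 = +1.
v=23: a=23^-4·(≡20), b=23^-2·(≡2) mod 23; (20|23)=-1, (2|23)=+1; (−1)^{-4·-2·11}·(-1)^-2·(+1)^-4 = +1.
v=∞: 11 > 0 and 1365 > 0  ⇒  (a,b)_∞ = +1.
v=43: a=43^2·(≡6), b=43^2·(≡3) mod 43; (6|43)=+1, (3|43)=-1; (−1)^{2·2·21}·(+1)^2·(-1)^2 = +1.
v=13: a=13^0·(≡11), b=13^-1·(≡9) mod 13; (11|13)=-1, (9|13)=+1; (−1)^{0·-1·6}·(-1)^-1·(+1)^0 = -1.
v=47: a=47^2·(≡41), b=47^2·(≡36) mod 47; (41|47)=-1, (36|47)=+1; (−1)^{2·2·23}·(-1)^2·(+1)^2 = +1.
v=11: a=11^3·(≡9), b=11^2·(≡3) mod 11; (9|11)=+1, (3|11)=+1; (−1)^{3·2·5}·(+1)^2·(+1)^3 = +1.
(11, 1365 / ℚ) ramifies at {3, 13}: a division algebra.

[3, 13]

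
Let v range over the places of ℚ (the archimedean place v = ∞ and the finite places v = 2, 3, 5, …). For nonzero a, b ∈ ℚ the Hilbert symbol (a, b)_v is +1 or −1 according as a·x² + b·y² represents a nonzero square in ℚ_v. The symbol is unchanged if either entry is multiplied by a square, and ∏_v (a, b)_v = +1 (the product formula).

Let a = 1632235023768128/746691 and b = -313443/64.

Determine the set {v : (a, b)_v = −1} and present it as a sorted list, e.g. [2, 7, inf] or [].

(a, b) ≡ (54150627, -34827) mod (ℚ^×)²; places V = {2, 3, 11, 13, 17, 19, 29, 41, 47, ∞}.
(a,b)_47: α=1, u≡46; β=1, v≡39 (mod 47); (46|47)=-1, (39|47)=-1; sign (−1)^1·-1^1·-1^1 = -1.
(a,b)_19: α=1, u≡18; β=1, v≡2 (mod 19); (18|19)=-1, (2|19)=-1; sign (−1)^1·-1^1·-1^1 = -1.
(a,b)_11: α=-4, u≡3; β=0, v≡10 (mod 11); (3|11)=+1, (10|11)=-1; sign (−1)^0·+1^0·-1^-4 = +1.
(a,b)_2: α=6, β=-6; u≡3, v≡5 (mod 8); ε(u)ε(v)=1·0, αω(v)=6·1, βω(u)=-6·1; sum ≡ 0  ⇒  +1.
(a,b)_∞: sgn(54150627)=+, sgn(-34827)=−, so +1.
(a,b)_17: α=-1, u≡7; β=0, v≡12 (mod 17); (7|17)=-1, (12|17)=-1; sign (−1)^0·-1^0·-1^-1 = -1.
(a,b)_13: α=4, u≡6; β=1, v≡9 (mod 13); (6|13)=-1, (9|13)=+1; sign (−1)^0·-1^1·+1^4 = -1.
(a,b)_29: α=3, u≡12; β=0, v≡3 (mod 29); (12|29)=-1, (3|29)=-1; sign (−1)^0·-1^0·-1^3 = -1.
(a,b)_3: α=-1, u≡1; β=3, v≡1 (mod 3); (1|3)=+1, (1|3)=+1; sign (−1)^1·+1^3·+1^-1 = -1.
(a,b)_41: α=1, u≡28; β=0, v≡9 (mod 41); (28|41)=-1, (9|41)=+1; sign (−1)^0·-1^0·+1^1 = +1.
Ram(54150627, -34827) = {3, 13, 17, 19, 29, 47}; no ℚ_3-point on the conic.

[3, 13, 17, 19, 29, 47]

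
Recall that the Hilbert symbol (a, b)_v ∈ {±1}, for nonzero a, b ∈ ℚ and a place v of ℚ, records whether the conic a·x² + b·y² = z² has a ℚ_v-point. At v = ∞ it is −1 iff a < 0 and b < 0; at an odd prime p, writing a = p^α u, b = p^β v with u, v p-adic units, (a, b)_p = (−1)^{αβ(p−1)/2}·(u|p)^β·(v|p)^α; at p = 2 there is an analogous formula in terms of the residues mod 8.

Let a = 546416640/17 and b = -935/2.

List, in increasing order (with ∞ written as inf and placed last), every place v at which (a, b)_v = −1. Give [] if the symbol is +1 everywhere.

[2, 17]

Mod squares: a ≡ 170, b ≡ -1870. Check v ∈ {∞, 2, 3, 5, 7, 11, 17}.
v=11: a=11^2·(≡9), b=11^1·(≡7) mod 11; (9|11)=+1, (7|11)=-1; (−1)^{2·1·5}·(+1)^1·(-1)^2 = +1.
v=∞: 170 > 0 and -1870 < 0  ⇒  (a,b)_∞ = +1.
v=3: a=3^2·(≡2), b=3^0·(≡2) mod 3; (2|3)=-1, (2|3)=-1; (−1)^{2·0·1}·(-1)^0·(-1)^2 = +1.
v=7: a=7^2·(≡1), b=7^0·(≡5) mod 7; (1|7)=+1, (5|7)=-1; (−1)^{2·0·3}·(+1)^0·(-1)^2 = +1.
v=5: a=5^1·(≡4), b=5^1·(≡4) mod 5; (4|5)=+1, (4|5)=+1; (−1)^{1·1·2}·(+1)^1·(+1)^1 = +1.
v=2: v_2(a)=11, v_2(b)=-1; units ≡ 5, 1 (mod 8); ε·ε+αω+βω = 0·0+11·0+-1·1 ≡ 1  ⇒  (a,b)_2 = -1.
v=17: a=17^-1·(≡5), b=17^1·(≡15) mod 17; (5|17)=-1, (15|17)=+1; (−1)^{-1·1·8}·(-1)^1·(+1)^-1 = -1.
|Ram(170, -1870)| = 2, even; anisotropic at {2, 17}.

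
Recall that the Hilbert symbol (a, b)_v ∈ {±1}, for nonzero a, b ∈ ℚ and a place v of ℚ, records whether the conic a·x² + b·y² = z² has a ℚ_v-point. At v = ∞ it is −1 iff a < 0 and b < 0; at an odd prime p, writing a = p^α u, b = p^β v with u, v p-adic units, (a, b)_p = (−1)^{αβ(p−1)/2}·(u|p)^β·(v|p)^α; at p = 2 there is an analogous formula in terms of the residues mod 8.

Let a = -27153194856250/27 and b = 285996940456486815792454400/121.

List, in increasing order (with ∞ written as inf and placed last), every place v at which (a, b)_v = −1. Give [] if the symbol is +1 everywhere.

(a, b) ≡ (-1000110, 37259) mod (ℚ^×)²; places V = {2, 3, 5, 7, 11, 13, 17, 19, 37, 53, ∞}.
(a,b)_17: α=1, u≡10; β=2, v≡12 (mod 17); (10|17)=-1, (12|17)=-1; sign (−1)^0·-1^2·-1^1 = -1.
(a,b)_2: α=1, β=8; u≡1, v≡3 (mod 8); ε(u)ε(v)=0·1, αω(v)=1·1, βω(u)=8·0; sum ≡ 1  ⇒  -1.
(a,b)_11: α=0, u≡2; β=-2, v≡6 (mod 11); (2|11)=-1, (6|11)=-1; sign (−1)^0·-1^-2·-1^0 = +1.
(a,b)_7: α=0, u≡1; β=2, v≡6 (mod 7); (1|7)=+1, (6|7)=-1; sign (−1)^0·+1^2·-1^0 = +1.
(a,b)_3: α=-3, u≡2; β=0, v≡2 (mod 3); (2|3)=-1, (2|3)=-1; sign (−1)^0·-1^0·-1^-3 = -1.
(a,b)_∞: sgn(-1000110)=−, sgn(37259)=+, so +1.
(a,b)_5: α=5, u≡3; β=2, v≡1 (mod 5); (3|5)=-1, (1|5)=+1; sign (−1)^0·-1^2·+1^5 = +1.
(a,b)_19: α=4, u≡18; β=5, v≡17 (mod 19); (18|19)=-1, (17|19)=+1; sign (−1)^0·-1^5·+1^4 = -1.
(a,b)_13: α=0, u≡5; β=2, v≡1 (mod 13); (5|13)=-1, (1|13)=+1; sign (−1)^0·-1^2·+1^0 = +1.
(a,b)_53: α=1, u≡18; β=3, v≡41 (mod 53); (18|53)=-1, (41|53)=-1; sign (−1)^0·-1^3·-1^1 = +1.
(a,b)_37: α=1, u≡6; β=3, v≡24 (mod 37); (6|37)=-1, (24|37)=-1; sign (−1)^0·-1^3·-1^1 = +1.
Ram(-1000110, 37259) = {2, 3, 17, 19}; no ℚ_2-point on the conic.

[2, 3, 17, 19]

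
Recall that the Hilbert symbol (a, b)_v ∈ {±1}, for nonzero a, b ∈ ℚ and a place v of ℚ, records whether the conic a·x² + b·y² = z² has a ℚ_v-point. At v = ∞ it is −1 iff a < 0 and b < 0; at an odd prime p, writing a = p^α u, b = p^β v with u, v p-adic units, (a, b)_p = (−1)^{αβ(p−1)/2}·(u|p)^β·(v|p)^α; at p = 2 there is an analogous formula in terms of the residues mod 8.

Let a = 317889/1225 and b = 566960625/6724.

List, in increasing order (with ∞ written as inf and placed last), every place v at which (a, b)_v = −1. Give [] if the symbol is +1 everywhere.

(a, b) ≡ (209, 17) mod (ℚ^×)²; places V = {2, 3, 5, 7, 11, 13, 17, 19, 41, ∞}.
(a,b)_41: α=0, u≡5; β=-2, v≡30 (mod 41); (5|41)=+1, (30|41)=-1; sign (−1)^0·+1^-2·-1^0 = +1.
(a,b)_∞: sgn(209)=+, sgn(17)=+, so +1.
(a,b)_19: α=1, u≡16; β=0, v≡1 (mod 19); (16|19)=+1, (1|19)=+1; sign (−1)^0·+1^0·+1^1 = +1.
(a,b)_5: α=-2, u≡1; β=4, v≡3 (mod 5); (1|5)=+1, (3|5)=-1; sign (−1)^0·+1^4·-1^-2 = +1.
(a,b)_3: α=2, u≡2; β=2, v≡2 (mod 3); (2|3)=-1, (2|3)=-1; sign (−1)^0·-1^2·-1^2 = +1.
(a,b)_2: α=0, β=-2; u≡1, v≡1 (mod 8); ε(u)ε(v)=0·0, αω(v)=0·0, βω(u)=-2·0; sum ≡ 0  ⇒  +1.
(a,b)_7: α=-2, u≡3; β=2, v≡6 (mod 7); (3|7)=-1, (6|7)=-1; sign (−1)^0·-1^2·-1^-2 = +1.
(a,b)_17: α=0, u≡6; β=1, v≡16 (mod 17); (6|17)=-1, (16|17)=+1; sign (−1)^0·-1^1·+1^0 = -1.
(a,b)_11: α=1, u≡6; β=2, v≡7 (mod 11); (6|11)=-1, (7|11)=-1; sign (−1)^0·-1^2·-1^1 = -1.
(a,b)_13: α=2, u≡3; β=0, v≡12 (mod 13); (3|13)=+1, (12|13)=+1; sign (−1)^0·+1^0·+1^2 = +1.
|Ram(209, 17)| = 2, even; anisotropic at {11, 17}.

[11, 17]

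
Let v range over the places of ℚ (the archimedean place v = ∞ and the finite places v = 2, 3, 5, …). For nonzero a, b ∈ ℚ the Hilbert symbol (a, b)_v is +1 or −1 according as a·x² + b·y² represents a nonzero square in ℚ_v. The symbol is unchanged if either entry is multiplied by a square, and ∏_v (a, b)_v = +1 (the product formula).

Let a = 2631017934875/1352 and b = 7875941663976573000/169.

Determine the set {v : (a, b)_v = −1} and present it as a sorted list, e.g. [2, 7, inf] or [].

[2, 5]

Mod squares: a ≡ 3910, b ≡ 9570. Check v ∈ {∞, 2, 3, 5, 11, 13, 17, 23, 29}.
v=23: a=23^3·(≡16), b=23^4·(≡4) mod 23; (16|23)=+1, (4|23)=+1; (−1)^{3·4·11}·(+1)^4·(+1)^3 = +1.
v=3: a=3^0·(≡1), b=3^1·(≡1) mod 3; (1|3)=+1, (1|3)=+1; (−1)^{0·1·1}·(+1)^1·(+1)^0 = +1.
v=2: v_2(a)=-3, v_2(b)=3; units ≡ 3, 1 (mod 8); ε·ε+αω+βω = 1·0+-3·0+3·1 ≡ 1  ⇒  (a,b)_2 = -1.
v=∞: 3910 > 0 and 9570 > 0  ⇒  (a,b)_∞ = +1.
v=5: a=5^3·(≡2), b=5^3·(≡1) mod 5; (2|5)=-1, (1|5)=+1; (−1)^{3·3·2}·(-1)^3·(+1)^3 = -1.
v=17: a=17^1·(≡9), b=17^2·(≡8) mod 17; (9|17)=+1, (8|17)=+1; (−1)^{1·2·8}·(+1)^2·(+1)^1 = +1.
v=29: a=29^2·(≡13), b=29^3·(≡18) mod 29; (13|29)=+1, (18|29)=-1; (−1)^{2·3·14}·(+1)^3·(-1)^2 = +1.
v=13: a=13^-2·(≡12), b=13^-2·(≡8) mod 13; (12|13)=+1, (8|13)=-1; (−1)^{-2·-2·6}·(+1)^-2·(-1)^-2 = +1.
v=11: a=11^2·(≡1), b=11^3·(≡1) mod 11; (1|11)=+1, (1|11)=+1; (−1)^{2·3·5}·(+1)^3·(+1)^2 = +1.
(3910, 9570 / ℚ) ramifies at {2, 5}: a division algebra.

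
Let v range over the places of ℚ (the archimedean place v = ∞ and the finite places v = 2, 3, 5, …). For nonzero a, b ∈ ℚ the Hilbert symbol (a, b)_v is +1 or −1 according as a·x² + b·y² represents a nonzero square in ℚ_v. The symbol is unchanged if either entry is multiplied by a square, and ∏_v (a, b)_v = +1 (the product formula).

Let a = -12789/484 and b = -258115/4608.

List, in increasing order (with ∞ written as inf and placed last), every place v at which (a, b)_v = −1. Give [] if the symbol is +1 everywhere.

[2, inf]

(a, b) ≡ (-29, -1430) mod (ℚ^×)²; places V = {2, 3, 5, 7, 11, 13, 19, 29, ∞}.
(a,b)_11: α=-2, u≡1; β=1, v≡2 (mod 11); (1|11)=+1, (2|11)=-1; sign (−1)^0·+1^1·-1^-2 = +1.
(a,b)_19: α=0, u≡4; β=2, v≡14 (mod 19); (4|19)=+1, (14|19)=-1; sign (−1)^0·+1^2·-1^0 = +1.
(a,b)_13: α=0, u≡1; β=1, v≡8 (mod 13); (1|13)=+1, (8|13)=-1; sign (−1)^0·+1^1·-1^0 = +1.
(a,b)_3: α=2, u≡1; β=-2, v≡1 (mod 3); (1|3)=+1, (1|3)=+1; sign (−1)^0·+1^-2·+1^2 = +1.
(a,b)_∞: sgn(-29)=−, sgn(-1430)=−, so -1.
(a,b)_2: α=-2, β=-9; u≡3, v≡5 (mod 8); ε(u)ε(v)=1·0, αω(v)=-2·1, βω(u)=-9·1; sum ≡ 1  ⇒  -1.
(a,b)_5: α=0, u≡4; β=1, v≡4 (mod 5); (4|5)=+1, (4|5)=+1; sign (−1)^0·+1^1·+1^0 = +1.
(a,b)_7: α=2, u≡5; β=0, v≡5 (mod 7); (5|7)=-1, (5|7)=-1; sign (−1)^0·-1^0·-1^2 = +1.
(a,b)_29: α=1, u≡20; β=0, v≡5 (mod 29); (20|29)=+1, (5|29)=+1; sign (−1)^0·+1^0·+1^1 = +1.
(-29, -1430 / ℚ) ramifies at {2, ∞}: a division algebra.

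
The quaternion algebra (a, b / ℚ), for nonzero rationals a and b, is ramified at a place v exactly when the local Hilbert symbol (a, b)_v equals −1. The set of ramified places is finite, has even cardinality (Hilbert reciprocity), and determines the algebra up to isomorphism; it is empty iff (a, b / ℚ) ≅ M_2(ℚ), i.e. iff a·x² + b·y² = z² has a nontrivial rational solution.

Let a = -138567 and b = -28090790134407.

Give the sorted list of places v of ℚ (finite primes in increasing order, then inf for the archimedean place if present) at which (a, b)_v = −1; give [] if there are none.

[7, 13, 19, inf]

Mod squares: a ≡ -138567, b ≡ -1463. Check v ∈ {∞, 2, 3, 7, 11, 13, 17, 19}.
v=2: v_2(a)=0, v_2(b)=0; units ≡ 1, 1 (mod 8); ε·ε+αω+βω = 0·0+0·0+0·0 ≡ 0  ⇒  (a,b)_2 = +1.
v=17: a=17^1·(≡9), b=17^2·(≡4) mod 17; (9|17)=+1, (4|17)=+1; (−1)^{1·2·8}·(+1)^2·(+1)^1 = +1.
v=3: a=3^1·(≡2), b=3^2·(≡1) mod 3; (2|3)=-1, (1|3)=+1; (−1)^{1·2·1}·(-1)^2·(+1)^1 = +1.
v=11: a=11^1·(≡9), b=11^3·(≡7) mod 11; (9|11)=+1, (7|11)=-1; (−1)^{1·3·5}·(+1)^3·(-1)^1 = +1.
v=7: a=7^0·(≡5), b=7^1·(≡4) mod 7; (5|7)=-1, (4|7)=+1; (−1)^{0·1·3}·(-1)^1·(+1)^0 = -1.
v=∞: -138567 < 0 and -1463 < 0  ⇒  (a,b)_∞ = -1.
v=19: a=19^1·(≡3), b=19^3·(≡10) mod 19; (3|19)=-1, (10|19)=-1; (−1)^{1·3·9}·(-1)^3·(-1)^1 = -1.
v=13: a=13^1·(≡1), b=13^2·(≡6) mod 13; (1|13)=+1, (6|13)=-1; (−1)^{1·2·6}·(+1)^2·(-1)^1 = -1.
|Ram(-138567, -1463)| = 4, even; anisotropic at {7, 13, 19, ∞}.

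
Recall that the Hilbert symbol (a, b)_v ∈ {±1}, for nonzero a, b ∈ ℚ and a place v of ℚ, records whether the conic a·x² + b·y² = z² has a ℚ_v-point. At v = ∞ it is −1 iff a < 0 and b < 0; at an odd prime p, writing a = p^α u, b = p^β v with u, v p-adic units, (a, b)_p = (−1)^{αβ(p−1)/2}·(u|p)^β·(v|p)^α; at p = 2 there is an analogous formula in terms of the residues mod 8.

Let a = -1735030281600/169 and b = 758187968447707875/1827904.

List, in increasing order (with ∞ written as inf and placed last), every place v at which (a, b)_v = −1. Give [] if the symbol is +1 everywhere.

(a, b) ≡ (-227766, 70035) mod (ℚ^×)²; places V = {2, 3, 5, 7, 11, 13, 17, 23, 29, ∞}.
(a,b)_∞: sgn(-227766)=−, sgn(70035)=+, so +1.
(a,b)_17: α=1, u≡4; β=4, v≡10 (mod 17); (4|17)=+1, (10|17)=-1; sign (−1)^0·+1^4·-1^1 = -1.
(a,b)_5: α=2, u≡4; β=3, v≡2 (mod 5); (4|5)=+1, (2|5)=-1; sign (−1)^0·+1^3·-1^2 = +1.
(a,b)_3: α=3, u≡2; β=5, v≡2 (mod 3); (2|3)=-1, (2|3)=-1; sign (−1)^1·-1^5·-1^3 = -1.
(a,b)_2: α=7, β=-6; u≡5, v≡3 (mod 8); ε(u)ε(v)=0·1, αω(v)=7·1, βω(u)=-6·1; sum ≡ 1  ⇒  -1.
(a,b)_11: α=1, u≡10; β=2, v≡4 (mod 11); (10|11)=-1, (4|11)=+1; sign (−1)^0·-1^2·+1^1 = +1.
(a,b)_29: α=1, u≡4; β=1, v≡10 (mod 29); (4|29)=+1, (10|29)=-1; sign (−1)^0·+1^1·-1^1 = -1.
(a,b)_13: α=-2, u≡8; β=-4, v≡1 (mod 13); (8|13)=-1, (1|13)=+1; sign (−1)^0·-1^-4·+1^-2 = +1.
(a,b)_23: α=2, u≡18; β=3, v≡9 (mod 23); (18|23)=+1, (9|23)=+1; sign (−1)^0·+1^3·+1^2 = +1.
(a,b)_7: α=1, u≡6; β=1, v≡2 (mod 7); (6|7)=-1, (2|7)=+1; sign (−1)^1·-1^1·+1^1 = +1.
|Ram(-227766, 70035)| = 4, even; anisotropic at {2, 3, 17, 29}.

[2, 3, 17, 29]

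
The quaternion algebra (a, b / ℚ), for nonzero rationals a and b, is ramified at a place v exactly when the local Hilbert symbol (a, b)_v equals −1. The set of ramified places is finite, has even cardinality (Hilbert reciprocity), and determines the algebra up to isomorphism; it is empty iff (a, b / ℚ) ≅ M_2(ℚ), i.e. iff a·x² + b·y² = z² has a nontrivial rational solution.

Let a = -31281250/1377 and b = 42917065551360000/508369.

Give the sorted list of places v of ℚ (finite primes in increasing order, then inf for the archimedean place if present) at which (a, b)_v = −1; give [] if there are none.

(a, b) ≡ (-34034, 11) mod (ℚ^×)²; places V = {2, 3, 5, 7, 11, 13, 17, 23, 31, ∞}.
(a,b)_2: α=1, β=12; u≡7, v≡3 (mod 8); ε(u)ε(v)=1·1, αω(v)=1·1, βω(u)=12·0; sum ≡ 0  ⇒  +1.
(a,b)_13: α=1, u≡2; β=4, v≡2 (mod 13); (2|13)=-1, (2|13)=-1; sign (−1)^0·-1^4·-1^1 = -1.
(a,b)_17: α=-1, u≡15; β=0, v≡14 (mod 17); (15|17)=+1, (14|17)=-1; sign (−1)^0·+1^0·-1^-1 = -1.
(a,b)_∞: sgn(-34034)=−, sgn(11)=+, so +1.
(a,b)_5: α=6, u≡4; β=4, v≡4 (mod 5); (4|5)=+1, (4|5)=+1; sign (−1)^0·+1^4·+1^6 = +1.
(a,b)_11: α=1, u≡7; β=3, v≡1 (mod 11); (7|11)=-1, (1|11)=+1; sign (−1)^1·-1^3·+1^1 = +1.
(a,b)_31: α=0, u≡1; β=-2, v≡26 (mod 31); (1|31)=+1, (26|31)=-1; sign (−1)^0·+1^-2·-1^0 = +1.
(a,b)_7: α=1, u≡3; β=2, v≡4 (mod 7); (3|7)=-1, (4|7)=+1; sign (−1)^0·-1^2·+1^1 = +1.
(a,b)_23: α=0, u≡18; β=-2, v≡19 (mod 23); (18|23)=+1, (19|23)=-1; sign (−1)^0·+1^-2·-1^0 = +1.
(a,b)_3: α=-4, u≡1; β=2, v≡2 (mod 3); (1|3)=+1, (2|3)=-1; sign (−1)^0·+1^2·-1^-4 = +1.
Ram(-34034, 11) = {13, 17}; no ℚ_13-point on the conic.

[13, 17]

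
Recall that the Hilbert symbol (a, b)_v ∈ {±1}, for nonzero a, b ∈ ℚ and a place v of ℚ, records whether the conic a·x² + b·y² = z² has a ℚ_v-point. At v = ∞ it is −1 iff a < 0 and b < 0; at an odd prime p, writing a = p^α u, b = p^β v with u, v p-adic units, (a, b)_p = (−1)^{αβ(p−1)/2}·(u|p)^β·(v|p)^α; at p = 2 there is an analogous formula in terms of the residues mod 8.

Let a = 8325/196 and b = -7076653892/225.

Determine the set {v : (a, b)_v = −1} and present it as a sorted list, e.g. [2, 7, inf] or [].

(a, b) ≡ (37, -36105377) mod (ℚ^×)²; places V = {2, 3, 5, 7, 11, 19, 23, 29, 37, ∞}.
(a,b)_5: α=2, u≡3; β=-2, v≡2 (mod 5); (3|5)=-1, (2|5)=-1; sign (−1)^0·-1^-2·-1^2 = +1.
(a,b)_11: α=0, u≡1; β=1, v≡9 (mod 11); (1|11)=+1, (9|11)=+1; sign (−1)^0·+1^1·+1^0 = +1.
(a,b)_7: α=-2, u≡4; β=3, v≡2 (mod 7); (4|7)=+1, (2|7)=+1; sign (−1)^0·+1^3·+1^-2 = +1.
(a,b)_3: α=2, u≡1; β=-2, v≡1 (mod 3); (1|3)=+1, (1|3)=+1; sign (−1)^0·+1^-2·+1^2 = +1.
(a,b)_2: α=-2, β=2; u≡5, v≡7 (mod 8); ε(u)ε(v)=0·1, αω(v)=-2·0, βω(u)=2·1; sum ≡ 0  ⇒  +1.
(a,b)_37: α=1, u≡7; β=1, v≡13 (mod 37); (7|37)=+1, (13|37)=-1; sign (−1)^0·+1^1·-1^1 = -1.
(a,b)_29: α=0, u≡8; β=1, v≡15 (mod 29); (8|29)=-1, (15|29)=-1; sign (−1)^0·-1^1·-1^0 = -1.
(a,b)_19: α=0, u≡10; β=1, v≡15 (mod 19); (10|19)=-1, (15|19)=-1; sign (−1)^0·-1^1·-1^0 = -1.
(a,b)_∞: sgn(37)=+, sgn(-36105377)=−, so +1.
(a,b)_23: α=0, u≡21; β=1, v≡21 (mod 23); (21|23)=-1, (21|23)=-1; sign (−1)^0·-1^1·-1^0 = -1.
Ram(37, -36105377) = {19, 23, 29, 37}; no ℚ_19-point on the conic.

[19, 23, 29, 37]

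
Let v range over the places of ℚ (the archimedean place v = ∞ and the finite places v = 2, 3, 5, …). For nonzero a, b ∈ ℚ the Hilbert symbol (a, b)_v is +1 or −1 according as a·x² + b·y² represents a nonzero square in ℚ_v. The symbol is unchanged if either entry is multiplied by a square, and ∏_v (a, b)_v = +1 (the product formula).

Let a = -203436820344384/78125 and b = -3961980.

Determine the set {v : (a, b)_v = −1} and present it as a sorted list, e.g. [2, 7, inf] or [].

[11, inf]

(a, b) ≡ (-5, -110055) mod (ℚ^×)²; places V = {2, 3, 5, 11, 23, 29, ∞}.
(a,b)_5: α=-7, u≡1; β=1, v≡4 (mod 5); (1|5)=+1, (4|5)=+1; sign (−1)^0·+1^1·+1^-7 = +1.
(a,b)_23: α=2, u≡9; β=1, v≡10 (mod 23); (9|23)=+1, (10|23)=-1; sign (−1)^0·+1^1·-1^2 = +1.
(a,b)_3: α=10, u≡1; β=3, v≡2 (mod 3); (1|3)=+1, (2|3)=-1; sign (−1)^0·+1^3·-1^10 = +1.
(a,b)_11: α=2, u≡7; β=1, v≡4 (mod 11); (7|11)=-1, (4|11)=+1; sign (−1)^0·-1^1·+1^2 = -1.
(a,b)_29: α=2, u≡6; β=1, v≡28 (mod 29); (6|29)=+1, (28|29)=+1; sign (−1)^0·+1^1·+1^2 = +1.
(a,b)_∞: sgn(-5)=−, sgn(-110055)=−, so -1.
(a,b)_2: α=6, β=2; u≡3, v≡1 (mod 8); ε(u)ε(v)=1·0, αω(v)=6·0, βω(u)=2·1; sum ≡ 0  ⇒  +1.
Ram(-5, -110055) = {11, ∞}; no ℚ_11-point on the conic.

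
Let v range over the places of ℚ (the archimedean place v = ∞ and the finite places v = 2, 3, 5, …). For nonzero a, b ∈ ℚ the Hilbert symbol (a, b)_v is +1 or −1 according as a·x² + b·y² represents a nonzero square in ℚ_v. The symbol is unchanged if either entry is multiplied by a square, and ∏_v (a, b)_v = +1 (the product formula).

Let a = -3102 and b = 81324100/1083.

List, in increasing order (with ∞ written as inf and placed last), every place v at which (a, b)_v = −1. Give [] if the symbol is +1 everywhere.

(a, b) ≡ (-3102, 20163) mod (ℚ^×)²; places V = {2, 3, 5, 11, 13, 19, 47, ∞}.
(a,b)_19: α=0, u≡14; β=-2, v≡5 (mod 19); (14|19)=-1, (5|19)=+1; sign (−1)^0·-1^-2·+1^0 = +1.
(a,b)_3: α=1, u≡1; β=-1, v≡1 (mod 3); (1|3)=+1, (1|3)=+1; sign (−1)^1·+1^-1·+1^1 = -1.
(a,b)_47: α=1, u≡28; β=1, v≡21 (mod 47); (28|47)=+1, (21|47)=+1; sign (−1)^1·+1^1·+1^1 = -1.
(a,b)_2: α=1, β=2; u≡1, v≡3 (mod 8); ε(u)ε(v)=0·1, αω(v)=1·1, βω(u)=2·0; sum ≡ 1  ⇒  -1.
(a,b)_∞: sgn(-3102)=−, sgn(20163)=+, so +1.
(a,b)_5: α=0, u≡3; β=2, v≡3 (mod 5); (3|5)=-1, (3|5)=-1; sign (−1)^0·-1^2·-1^0 = +1.
(a,b)_13: α=0, u≡5; β=1, v≡12 (mod 13); (5|13)=-1, (12|13)=+1; sign (−1)^0·-1^1·+1^0 = -1.
(a,b)_11: α=1, u≡4; β=3, v≡10 (mod 11); (4|11)=+1, (10|11)=-1; sign (−1)^1·+1^3·-1^1 = +1.
|Ram(-3102, 20163)| = 4, even; anisotropic at {2, 3, 13, 47}.

[2, 3, 13, 47]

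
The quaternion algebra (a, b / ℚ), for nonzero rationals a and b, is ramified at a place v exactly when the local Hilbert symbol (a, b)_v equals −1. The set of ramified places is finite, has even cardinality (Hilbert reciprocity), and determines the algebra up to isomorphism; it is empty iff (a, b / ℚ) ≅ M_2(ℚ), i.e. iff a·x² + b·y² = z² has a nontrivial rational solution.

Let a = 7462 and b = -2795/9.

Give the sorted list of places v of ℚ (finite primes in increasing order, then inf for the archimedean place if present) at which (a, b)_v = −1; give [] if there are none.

(a, b) ≡ (7462, -2795) mod (ℚ^×)²; places V = {2, 3, 5, 7, 13, 41, 43, ∞}.
(a,b)_7: α=1, u≡2; β=0, v≡6 (mod 7); (2|7)=+1, (6|7)=-1; sign (−1)^0·+1^0·-1^1 = -1.
(a,b)_2: α=1, β=0; u≡3, v≡5 (mod 8); ε(u)ε(v)=1·0, αω(v)=1·1, βω(u)=0·1; sum ≡ 1  ⇒  -1.
(a,b)_43: α=0, u≡23; β=1, v≡31 (mod 43); (23|43)=+1, (31|43)=+1; sign (−1)^0·+1^1·+1^0 = +1.
(a,b)_41: α=1, u≡18; β=0, v≡22 (mod 41); (18|41)=+1, (22|41)=-1; sign (−1)^0·+1^0·-1^1 = -1.
(a,b)_13: α=1, u≡2; β=1, v≡5 (mod 13); (2|13)=-1, (5|13)=-1; sign (−1)^0·-1^1·-1^1 = +1.
(a,b)_∞: sgn(7462)=+, sgn(-2795)=−, so +1.
(a,b)_5: α=0, u≡2; β=1, v≡4 (mod 5); (2|5)=-1, (4|5)=+1; sign (−1)^0·-1^1·+1^0 = -1.
(a,b)_3: α=0, u≡1; β=-2, v≡1 (mod 3); (1|3)=+1, (1|3)=+1; sign (−1)^0·+1^-2·+1^0 = +1.
|Ram(7462, -2795)| = 4, even; anisotropic at {2, 5, 7, 41}.

[2, 5, 7, 41]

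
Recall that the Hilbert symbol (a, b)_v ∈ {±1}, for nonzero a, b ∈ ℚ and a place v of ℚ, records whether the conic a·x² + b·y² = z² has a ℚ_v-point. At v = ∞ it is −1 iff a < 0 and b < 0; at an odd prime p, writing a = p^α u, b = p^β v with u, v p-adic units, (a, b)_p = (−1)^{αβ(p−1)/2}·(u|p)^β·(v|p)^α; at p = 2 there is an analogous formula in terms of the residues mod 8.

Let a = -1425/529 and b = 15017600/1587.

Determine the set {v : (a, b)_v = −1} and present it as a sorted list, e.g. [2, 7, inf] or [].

(a, b) ≡ (-57, 78) mod (ℚ^×)²; places V = {2, 3, 5, 13, 19, 23, ∞}.
(a,b)_5: α=2, u≡2; β=2, v≡2 (mod 5); (2|5)=-1, (2|5)=-1; sign (−1)^0·-1^2·-1^2 = +1.
(a,b)_23: α=-2, u≡1; β=-2, v≡1 (mod 23); (1|23)=+1, (1|23)=+1; sign (−1)^0·+1^-2·+1^-2 = +1.
(a,b)_2: α=0, β=7; u≡7, v≡7 (mod 8); ε(u)ε(v)=1·1, αω(v)=0·0, βω(u)=7·0; sum ≡ 1  ⇒  -1.
(a,b)_∞: sgn(-57)=−, sgn(78)=+, so +1.
(a,b)_3: α=1, u≡2; β=-1, v≡2 (mod 3); (2|3)=-1, (2|3)=-1; sign (−1)^1·-1^-1·-1^1 = -1.
(a,b)_13: α=0, u≡2; β=1, v≡7 (mod 13); (2|13)=-1, (7|13)=-1; sign (−1)^0·-1^1·-1^0 = -1.
(a,b)_19: α=1, u≡6; β=2, v≡18 (mod 19); (6|19)=+1, (18|19)=-1; sign (−1)^0·+1^2·-1^1 = -1.
Ram(-57, 78) = {2, 3, 13, 19}; no ℚ_2-point on the conic.

[2, 3, 13, 19]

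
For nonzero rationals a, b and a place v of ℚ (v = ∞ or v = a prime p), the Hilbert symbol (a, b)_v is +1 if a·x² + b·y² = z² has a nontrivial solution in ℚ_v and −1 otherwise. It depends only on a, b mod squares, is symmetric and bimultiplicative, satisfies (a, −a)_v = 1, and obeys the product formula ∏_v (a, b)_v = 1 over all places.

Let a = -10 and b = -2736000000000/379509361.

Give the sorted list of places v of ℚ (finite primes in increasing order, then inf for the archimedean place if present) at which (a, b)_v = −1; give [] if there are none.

Mod squares: a ≡ -10, b ≡ -190. Check v ∈ {∞, 2, 3, 5, 7, 11, 19, 23}.
v=19: a=19^0·(≡9), b=19^1·(≡4) mod 19; (9|19)=+1, (4|19)=+1; (−1)^{0·1·9}·(+1)^1·(+1)^0 = +1.
v=∞: -10 < 0 and -190 < 0  ⇒  (a,b)_∞ = -1.
v=23: a=23^0·(≡13), b=23^-2·(≡7) mod 23; (13|23)=+1, (7|23)=-1; (−1)^{0·-2·11}·(+1)^-2·(-1)^0 = +1.
v=5: a=5^1·(≡3), b=5^9·(≡3) mod 5; (3|5)=-1, (3|5)=-1; (−1)^{1·9·2}·(-1)^9·(-1)^1 = +1.
v=11: a=11^0·(≡1), b=11^-4·(≡6) mod 11; (1|11)=+1, (6|11)=-1; (−1)^{0·-4·5}·(+1)^-4·(-1)^0 = +1.
v=7: a=7^0·(≡4), b=7^-2·(≡3) mod 7; (4|7)=+1, (3|7)=-1; (−1)^{0·-2·3}·(+1)^-2·(-1)^0 = +1.
v=2: v_2(a)=1, v_2(b)=13; units ≡ 3, 1 (mod 8); ε·ε+αω+βω = 1·0+1·0+13·1 ≡ 1  ⇒  (a,b)_2 = -1.
v=3: a=3^0·(≡2), b=3^2·(≡2) mod 3; (2|3)=-1, (2|3)=-1; (−1)^{0·2·1}·(-1)^2·(-1)^0 = +1.
Ram(-10, -190) = {2, ∞}; no ℚ_2-point on the conic.

[2, inf]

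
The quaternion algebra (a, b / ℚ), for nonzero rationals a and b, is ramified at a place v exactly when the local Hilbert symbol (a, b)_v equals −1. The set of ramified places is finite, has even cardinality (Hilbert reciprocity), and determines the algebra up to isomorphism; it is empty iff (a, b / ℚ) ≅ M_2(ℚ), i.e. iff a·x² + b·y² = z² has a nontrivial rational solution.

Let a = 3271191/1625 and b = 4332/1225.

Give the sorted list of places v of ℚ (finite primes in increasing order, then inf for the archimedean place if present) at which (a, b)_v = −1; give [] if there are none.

(a, b) ≡ (15015, 3) mod (ℚ^×)²; places V = {2, 3, 5, 7, 11, 13, 17, 19, ∞}.
(a,b)_11: α=1, u≡5; β=0, v≡5 (mod 11); (5|11)=+1, (5|11)=+1; sign (−1)^0·+1^0·+1^1 = +1.
(a,b)_2: α=0, β=2; u≡7, v≡3 (mod 8); ε(u)ε(v)=1·1, αω(v)=0·1, βω(u)=2·0; sum ≡ 1  ⇒  -1.
(a,b)_∞: sgn(15015)=+, sgn(3)=+, so +1.
(a,b)_19: α=0, u≡17; β=2, v≡14 (mod 19); (17|19)=+1, (14|19)=-1; sign (−1)^0·+1^2·-1^0 = +1.
(a,b)_5: α=-3, u≡2; β=-2, v≡3 (mod 5); (2|5)=-1, (3|5)=-1; sign (−1)^0·-1^-2·-1^-3 = -1.
(a,b)_7: α=3, u≡3; β=-2, v≡5 (mod 7); (3|7)=-1, (5|7)=-1; sign (−1)^0·-1^-2·-1^3 = -1.
(a,b)_3: α=1, u≡1; β=1, v≡1 (mod 3); (1|3)=+1, (1|3)=+1; sign (−1)^1·+1^1·+1^1 = -1.
(a,b)_17: α=2, u≡15; β=0, v≡14 (mod 17); (15|17)=+1, (14|17)=-1; sign (−1)^0·+1^0·-1^2 = +1.
(a,b)_13: α=-1, u≡5; β=0, v≡1 (mod 13); (5|13)=-1, (1|13)=+1; sign (−1)^0·-1^0·+1^-1 = +1.
Ram(15015, 3) = {2, 3, 5, 7}; no ℚ_2-point on the conic.

[2, 3, 5, 7]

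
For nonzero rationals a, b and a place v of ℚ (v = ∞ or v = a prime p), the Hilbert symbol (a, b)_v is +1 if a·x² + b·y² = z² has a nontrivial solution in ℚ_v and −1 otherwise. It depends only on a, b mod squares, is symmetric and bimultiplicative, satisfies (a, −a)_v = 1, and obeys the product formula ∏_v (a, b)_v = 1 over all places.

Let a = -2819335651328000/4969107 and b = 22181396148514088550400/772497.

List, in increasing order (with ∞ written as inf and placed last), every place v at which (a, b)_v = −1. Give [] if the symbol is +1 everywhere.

(a, b) ≡ (-285, 627) mod (ℚ^×)²; places V = {2, 3, 5, 7, 11, 13, 17, 19, ∞}.
(a,b)_3: α=-5, u≡1; β=-5, v≡2 (mod 3); (1|3)=+1, (2|3)=-1; sign (−1)^1·+1^-5·-1^-5 = +1.
(a,b)_7: α=2, u≡1; β=6, v≡4 (mod 7); (1|7)=+1, (4|7)=+1; sign (−1)^0·+1^6·+1^2 = +1.
(a,b)_13: α=-2, u≡4; β=0, v≡1 (mod 13); (4|13)=+1, (1|13)=+1; sign (−1)^0·+1^0·+1^-2 = +1.
(a,b)_19: α=3, u≡6; β=3, v≡15 (mod 19); (6|19)=+1, (15|19)=-1; sign (−1)^1·+1^3·-1^3 = +1.
(a,b)_11: α=-2, u≡5; β=-1, v≡2 (mod 11); (5|11)=+1, (2|11)=-1; sign (−1)^0·+1^-1·-1^-2 = +1.
(a,b)_17: α=0, u≡16; β=-2, v≡8 (mod 17); (16|17)=+1, (8|17)=+1; sign (−1)^0·+1^-2·+1^0 = +1.
(a,b)_∞: sgn(-285)=−, sgn(627)=+, so +1.
(a,b)_2: α=26, β=40; u≡3, v≡3 (mod 8); ε(u)ε(v)=1·1, αω(v)=26·1, βω(u)=40·1; sum ≡ 1  ⇒  -1.
(a,b)_5: α=3, u≡3; β=2, v≡3 (mod 5); (3|5)=-1, (3|5)=-1; sign (−1)^0·-1^2·-1^3 = -1.
Ram(-285, 627) = {2, 5}; no ℚ_2-point on the conic.

[2, 5]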